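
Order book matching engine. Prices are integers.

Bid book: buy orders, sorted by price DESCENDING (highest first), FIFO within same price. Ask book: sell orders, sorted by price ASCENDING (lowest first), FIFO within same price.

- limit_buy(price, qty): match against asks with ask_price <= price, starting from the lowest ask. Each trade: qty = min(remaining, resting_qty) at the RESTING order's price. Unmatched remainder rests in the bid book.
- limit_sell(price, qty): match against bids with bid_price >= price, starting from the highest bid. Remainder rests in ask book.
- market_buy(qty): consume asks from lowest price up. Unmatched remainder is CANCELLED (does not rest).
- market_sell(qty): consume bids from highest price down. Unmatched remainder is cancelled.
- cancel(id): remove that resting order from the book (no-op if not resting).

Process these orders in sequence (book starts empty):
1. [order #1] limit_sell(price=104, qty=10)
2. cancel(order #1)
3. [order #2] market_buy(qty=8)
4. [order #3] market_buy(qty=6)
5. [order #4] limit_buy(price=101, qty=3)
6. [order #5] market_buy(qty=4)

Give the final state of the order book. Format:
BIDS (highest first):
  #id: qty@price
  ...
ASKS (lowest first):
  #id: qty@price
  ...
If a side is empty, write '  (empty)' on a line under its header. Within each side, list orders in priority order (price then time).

After op 1 [order #1] limit_sell(price=104, qty=10): fills=none; bids=[-] asks=[#1:10@104]
After op 2 cancel(order #1): fills=none; bids=[-] asks=[-]
After op 3 [order #2] market_buy(qty=8): fills=none; bids=[-] asks=[-]
After op 4 [order #3] market_buy(qty=6): fills=none; bids=[-] asks=[-]
After op 5 [order #4] limit_buy(price=101, qty=3): fills=none; bids=[#4:3@101] asks=[-]
After op 6 [order #5] market_buy(qty=4): fills=none; bids=[#4:3@101] asks=[-]

Answer: BIDS (highest first):
  #4: 3@101
ASKS (lowest first):
  (empty)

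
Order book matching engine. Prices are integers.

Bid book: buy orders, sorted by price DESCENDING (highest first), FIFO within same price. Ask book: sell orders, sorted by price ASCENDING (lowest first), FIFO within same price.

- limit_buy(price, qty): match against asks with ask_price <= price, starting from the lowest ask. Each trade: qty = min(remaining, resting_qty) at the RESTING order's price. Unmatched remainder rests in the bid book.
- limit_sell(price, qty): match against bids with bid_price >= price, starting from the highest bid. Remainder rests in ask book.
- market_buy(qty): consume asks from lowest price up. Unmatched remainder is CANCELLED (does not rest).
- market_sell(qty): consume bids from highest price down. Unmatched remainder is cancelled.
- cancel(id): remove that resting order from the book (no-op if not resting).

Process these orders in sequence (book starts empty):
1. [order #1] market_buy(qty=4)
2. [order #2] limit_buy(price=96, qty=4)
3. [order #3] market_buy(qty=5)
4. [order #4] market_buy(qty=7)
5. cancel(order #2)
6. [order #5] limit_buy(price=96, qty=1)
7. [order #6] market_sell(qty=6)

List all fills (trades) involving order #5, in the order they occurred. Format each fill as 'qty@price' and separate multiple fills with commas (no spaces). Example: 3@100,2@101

Answer: 1@96

Derivation:
After op 1 [order #1] market_buy(qty=4): fills=none; bids=[-] asks=[-]
After op 2 [order #2] limit_buy(price=96, qty=4): fills=none; bids=[#2:4@96] asks=[-]
After op 3 [order #3] market_buy(qty=5): fills=none; bids=[#2:4@96] asks=[-]
After op 4 [order #4] market_buy(qty=7): fills=none; bids=[#2:4@96] asks=[-]
After op 5 cancel(order #2): fills=none; bids=[-] asks=[-]
After op 6 [order #5] limit_buy(price=96, qty=1): fills=none; bids=[#5:1@96] asks=[-]
After op 7 [order #6] market_sell(qty=6): fills=#5x#6:1@96; bids=[-] asks=[-]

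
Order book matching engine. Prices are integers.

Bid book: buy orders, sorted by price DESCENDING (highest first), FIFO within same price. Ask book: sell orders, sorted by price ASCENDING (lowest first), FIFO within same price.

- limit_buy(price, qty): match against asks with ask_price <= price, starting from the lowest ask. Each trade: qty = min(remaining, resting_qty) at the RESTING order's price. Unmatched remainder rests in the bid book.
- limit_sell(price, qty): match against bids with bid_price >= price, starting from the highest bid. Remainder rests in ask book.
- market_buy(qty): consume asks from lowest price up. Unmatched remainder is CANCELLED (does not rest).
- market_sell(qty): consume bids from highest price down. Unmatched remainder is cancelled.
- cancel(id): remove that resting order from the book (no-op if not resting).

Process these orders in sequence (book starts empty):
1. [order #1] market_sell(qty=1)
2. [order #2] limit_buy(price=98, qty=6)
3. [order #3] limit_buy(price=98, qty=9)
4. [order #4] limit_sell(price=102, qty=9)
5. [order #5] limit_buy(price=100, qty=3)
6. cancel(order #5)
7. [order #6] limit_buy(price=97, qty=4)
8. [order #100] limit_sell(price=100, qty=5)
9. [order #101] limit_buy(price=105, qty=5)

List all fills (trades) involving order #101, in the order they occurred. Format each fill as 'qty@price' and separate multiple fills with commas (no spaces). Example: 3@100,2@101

After op 1 [order #1] market_sell(qty=1): fills=none; bids=[-] asks=[-]
After op 2 [order #2] limit_buy(price=98, qty=6): fills=none; bids=[#2:6@98] asks=[-]
After op 3 [order #3] limit_buy(price=98, qty=9): fills=none; bids=[#2:6@98 #3:9@98] asks=[-]
After op 4 [order #4] limit_sell(price=102, qty=9): fills=none; bids=[#2:6@98 #3:9@98] asks=[#4:9@102]
After op 5 [order #5] limit_buy(price=100, qty=3): fills=none; bids=[#5:3@100 #2:6@98 #3:9@98] asks=[#4:9@102]
After op 6 cancel(order #5): fills=none; bids=[#2:6@98 #3:9@98] asks=[#4:9@102]
After op 7 [order #6] limit_buy(price=97, qty=4): fills=none; bids=[#2:6@98 #3:9@98 #6:4@97] asks=[#4:9@102]
After op 8 [order #100] limit_sell(price=100, qty=5): fills=none; bids=[#2:6@98 #3:9@98 #6:4@97] asks=[#100:5@100 #4:9@102]
After op 9 [order #101] limit_buy(price=105, qty=5): fills=#101x#100:5@100; bids=[#2:6@98 #3:9@98 #6:4@97] asks=[#4:9@102]

Answer: 5@100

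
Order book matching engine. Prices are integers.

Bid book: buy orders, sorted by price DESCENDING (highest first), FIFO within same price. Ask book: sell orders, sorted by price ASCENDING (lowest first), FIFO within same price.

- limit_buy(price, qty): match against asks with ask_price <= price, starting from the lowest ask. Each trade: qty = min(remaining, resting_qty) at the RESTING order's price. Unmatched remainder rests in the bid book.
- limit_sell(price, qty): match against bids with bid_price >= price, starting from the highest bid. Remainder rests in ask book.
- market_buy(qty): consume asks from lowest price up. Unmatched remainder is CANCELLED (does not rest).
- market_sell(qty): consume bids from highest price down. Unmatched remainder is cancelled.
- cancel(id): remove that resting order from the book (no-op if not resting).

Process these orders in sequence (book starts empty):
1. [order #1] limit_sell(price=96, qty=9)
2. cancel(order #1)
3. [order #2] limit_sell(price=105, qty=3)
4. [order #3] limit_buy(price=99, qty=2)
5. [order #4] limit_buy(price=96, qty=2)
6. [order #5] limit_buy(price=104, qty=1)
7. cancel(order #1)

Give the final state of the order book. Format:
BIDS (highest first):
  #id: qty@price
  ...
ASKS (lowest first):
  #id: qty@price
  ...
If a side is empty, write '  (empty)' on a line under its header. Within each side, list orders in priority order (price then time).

After op 1 [order #1] limit_sell(price=96, qty=9): fills=none; bids=[-] asks=[#1:9@96]
After op 2 cancel(order #1): fills=none; bids=[-] asks=[-]
After op 3 [order #2] limit_sell(price=105, qty=3): fills=none; bids=[-] asks=[#2:3@105]
After op 4 [order #3] limit_buy(price=99, qty=2): fills=none; bids=[#3:2@99] asks=[#2:3@105]
After op 5 [order #4] limit_buy(price=96, qty=2): fills=none; bids=[#3:2@99 #4:2@96] asks=[#2:3@105]
After op 6 [order #5] limit_buy(price=104, qty=1): fills=none; bids=[#5:1@104 #3:2@99 #4:2@96] asks=[#2:3@105]
After op 7 cancel(order #1): fills=none; bids=[#5:1@104 #3:2@99 #4:2@96] asks=[#2:3@105]

Answer: BIDS (highest first):
  #5: 1@104
  #3: 2@99
  #4: 2@96
ASKS (lowest first):
  #2: 3@105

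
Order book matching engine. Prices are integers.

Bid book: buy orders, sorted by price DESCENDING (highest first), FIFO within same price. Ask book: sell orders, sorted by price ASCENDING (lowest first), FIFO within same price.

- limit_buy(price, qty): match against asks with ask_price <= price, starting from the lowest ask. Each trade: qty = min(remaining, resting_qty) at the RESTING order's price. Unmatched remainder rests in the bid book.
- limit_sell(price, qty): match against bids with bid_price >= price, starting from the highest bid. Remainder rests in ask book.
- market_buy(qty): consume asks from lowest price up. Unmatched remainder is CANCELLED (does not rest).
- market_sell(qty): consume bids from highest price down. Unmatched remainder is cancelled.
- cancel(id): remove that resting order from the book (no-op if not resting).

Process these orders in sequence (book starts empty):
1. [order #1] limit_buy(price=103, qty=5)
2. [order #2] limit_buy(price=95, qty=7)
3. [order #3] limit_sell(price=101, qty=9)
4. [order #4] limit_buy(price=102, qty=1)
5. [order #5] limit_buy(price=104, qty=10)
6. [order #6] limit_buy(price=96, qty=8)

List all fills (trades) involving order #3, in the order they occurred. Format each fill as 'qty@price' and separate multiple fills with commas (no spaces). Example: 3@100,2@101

After op 1 [order #1] limit_buy(price=103, qty=5): fills=none; bids=[#1:5@103] asks=[-]
After op 2 [order #2] limit_buy(price=95, qty=7): fills=none; bids=[#1:5@103 #2:7@95] asks=[-]
After op 3 [order #3] limit_sell(price=101, qty=9): fills=#1x#3:5@103; bids=[#2:7@95] asks=[#3:4@101]
After op 4 [order #4] limit_buy(price=102, qty=1): fills=#4x#3:1@101; bids=[#2:7@95] asks=[#3:3@101]
After op 5 [order #5] limit_buy(price=104, qty=10): fills=#5x#3:3@101; bids=[#5:7@104 #2:7@95] asks=[-]
After op 6 [order #6] limit_buy(price=96, qty=8): fills=none; bids=[#5:7@104 #6:8@96 #2:7@95] asks=[-]

Answer: 5@103,1@101,3@101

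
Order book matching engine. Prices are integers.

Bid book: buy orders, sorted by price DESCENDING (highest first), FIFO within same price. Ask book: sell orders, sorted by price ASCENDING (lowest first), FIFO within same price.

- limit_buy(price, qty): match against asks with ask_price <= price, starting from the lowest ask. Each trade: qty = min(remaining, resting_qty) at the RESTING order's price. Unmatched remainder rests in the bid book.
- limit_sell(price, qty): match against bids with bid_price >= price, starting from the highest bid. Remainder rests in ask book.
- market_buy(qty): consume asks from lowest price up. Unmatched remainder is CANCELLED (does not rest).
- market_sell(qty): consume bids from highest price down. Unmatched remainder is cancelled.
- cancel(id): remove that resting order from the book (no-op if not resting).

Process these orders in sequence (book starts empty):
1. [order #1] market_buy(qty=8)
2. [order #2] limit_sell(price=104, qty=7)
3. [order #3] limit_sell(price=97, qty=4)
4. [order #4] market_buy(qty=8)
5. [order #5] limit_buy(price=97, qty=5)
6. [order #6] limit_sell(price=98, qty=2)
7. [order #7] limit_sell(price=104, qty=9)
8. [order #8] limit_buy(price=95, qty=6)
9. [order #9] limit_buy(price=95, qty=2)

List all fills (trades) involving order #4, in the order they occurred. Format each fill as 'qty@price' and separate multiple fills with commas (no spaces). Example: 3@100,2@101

Answer: 4@97,4@104

Derivation:
After op 1 [order #1] market_buy(qty=8): fills=none; bids=[-] asks=[-]
After op 2 [order #2] limit_sell(price=104, qty=7): fills=none; bids=[-] asks=[#2:7@104]
After op 3 [order #3] limit_sell(price=97, qty=4): fills=none; bids=[-] asks=[#3:4@97 #2:7@104]
After op 4 [order #4] market_buy(qty=8): fills=#4x#3:4@97 #4x#2:4@104; bids=[-] asks=[#2:3@104]
After op 5 [order #5] limit_buy(price=97, qty=5): fills=none; bids=[#5:5@97] asks=[#2:3@104]
After op 6 [order #6] limit_sell(price=98, qty=2): fills=none; bids=[#5:5@97] asks=[#6:2@98 #2:3@104]
After op 7 [order #7] limit_sell(price=104, qty=9): fills=none; bids=[#5:5@97] asks=[#6:2@98 #2:3@104 #7:9@104]
After op 8 [order #8] limit_buy(price=95, qty=6): fills=none; bids=[#5:5@97 #8:6@95] asks=[#6:2@98 #2:3@104 #7:9@104]
After op 9 [order #9] limit_buy(price=95, qty=2): fills=none; bids=[#5:5@97 #8:6@95 #9:2@95] asks=[#6:2@98 #2:3@104 #7:9@104]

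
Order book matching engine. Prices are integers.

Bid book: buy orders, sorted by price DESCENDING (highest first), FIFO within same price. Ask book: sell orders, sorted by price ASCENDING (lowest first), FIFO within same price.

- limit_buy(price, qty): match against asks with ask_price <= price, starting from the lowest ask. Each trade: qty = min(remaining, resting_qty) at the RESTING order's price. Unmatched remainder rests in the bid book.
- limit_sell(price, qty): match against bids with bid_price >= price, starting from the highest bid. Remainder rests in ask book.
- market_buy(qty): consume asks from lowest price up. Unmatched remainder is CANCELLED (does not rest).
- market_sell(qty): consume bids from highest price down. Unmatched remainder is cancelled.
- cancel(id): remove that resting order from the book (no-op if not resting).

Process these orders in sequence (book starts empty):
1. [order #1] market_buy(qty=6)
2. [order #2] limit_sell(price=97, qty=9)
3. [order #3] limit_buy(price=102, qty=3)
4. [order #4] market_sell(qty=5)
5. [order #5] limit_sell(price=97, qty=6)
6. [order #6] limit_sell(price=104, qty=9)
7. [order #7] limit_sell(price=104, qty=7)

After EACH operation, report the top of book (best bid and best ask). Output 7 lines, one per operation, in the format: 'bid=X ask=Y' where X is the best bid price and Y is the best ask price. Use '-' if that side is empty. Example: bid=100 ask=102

Answer: bid=- ask=-
bid=- ask=97
bid=- ask=97
bid=- ask=97
bid=- ask=97
bid=- ask=97
bid=- ask=97

Derivation:
After op 1 [order #1] market_buy(qty=6): fills=none; bids=[-] asks=[-]
After op 2 [order #2] limit_sell(price=97, qty=9): fills=none; bids=[-] asks=[#2:9@97]
After op 3 [order #3] limit_buy(price=102, qty=3): fills=#3x#2:3@97; bids=[-] asks=[#2:6@97]
After op 4 [order #4] market_sell(qty=5): fills=none; bids=[-] asks=[#2:6@97]
After op 5 [order #5] limit_sell(price=97, qty=6): fills=none; bids=[-] asks=[#2:6@97 #5:6@97]
After op 6 [order #6] limit_sell(price=104, qty=9): fills=none; bids=[-] asks=[#2:6@97 #5:6@97 #6:9@104]
After op 7 [order #7] limit_sell(price=104, qty=7): fills=none; bids=[-] asks=[#2:6@97 #5:6@97 #6:9@104 #7:7@104]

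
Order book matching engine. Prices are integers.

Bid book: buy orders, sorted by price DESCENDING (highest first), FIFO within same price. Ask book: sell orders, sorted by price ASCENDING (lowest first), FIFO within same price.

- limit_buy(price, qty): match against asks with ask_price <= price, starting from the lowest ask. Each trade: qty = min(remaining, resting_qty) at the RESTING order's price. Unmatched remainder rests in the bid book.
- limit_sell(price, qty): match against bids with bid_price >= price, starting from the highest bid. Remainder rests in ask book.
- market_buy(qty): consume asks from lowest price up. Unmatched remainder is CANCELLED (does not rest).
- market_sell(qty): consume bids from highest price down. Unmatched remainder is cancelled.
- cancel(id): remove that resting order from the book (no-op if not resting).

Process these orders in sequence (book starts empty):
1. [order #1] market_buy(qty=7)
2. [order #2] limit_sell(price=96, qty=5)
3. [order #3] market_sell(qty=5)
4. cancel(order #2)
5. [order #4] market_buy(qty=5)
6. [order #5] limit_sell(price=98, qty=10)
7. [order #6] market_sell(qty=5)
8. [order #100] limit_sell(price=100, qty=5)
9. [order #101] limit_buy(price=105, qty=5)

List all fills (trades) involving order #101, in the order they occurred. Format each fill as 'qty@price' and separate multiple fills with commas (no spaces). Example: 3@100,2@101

After op 1 [order #1] market_buy(qty=7): fills=none; bids=[-] asks=[-]
After op 2 [order #2] limit_sell(price=96, qty=5): fills=none; bids=[-] asks=[#2:5@96]
After op 3 [order #3] market_sell(qty=5): fills=none; bids=[-] asks=[#2:5@96]
After op 4 cancel(order #2): fills=none; bids=[-] asks=[-]
After op 5 [order #4] market_buy(qty=5): fills=none; bids=[-] asks=[-]
After op 6 [order #5] limit_sell(price=98, qty=10): fills=none; bids=[-] asks=[#5:10@98]
After op 7 [order #6] market_sell(qty=5): fills=none; bids=[-] asks=[#5:10@98]
After op 8 [order #100] limit_sell(price=100, qty=5): fills=none; bids=[-] asks=[#5:10@98 #100:5@100]
After op 9 [order #101] limit_buy(price=105, qty=5): fills=#101x#5:5@98; bids=[-] asks=[#5:5@98 #100:5@100]

Answer: 5@98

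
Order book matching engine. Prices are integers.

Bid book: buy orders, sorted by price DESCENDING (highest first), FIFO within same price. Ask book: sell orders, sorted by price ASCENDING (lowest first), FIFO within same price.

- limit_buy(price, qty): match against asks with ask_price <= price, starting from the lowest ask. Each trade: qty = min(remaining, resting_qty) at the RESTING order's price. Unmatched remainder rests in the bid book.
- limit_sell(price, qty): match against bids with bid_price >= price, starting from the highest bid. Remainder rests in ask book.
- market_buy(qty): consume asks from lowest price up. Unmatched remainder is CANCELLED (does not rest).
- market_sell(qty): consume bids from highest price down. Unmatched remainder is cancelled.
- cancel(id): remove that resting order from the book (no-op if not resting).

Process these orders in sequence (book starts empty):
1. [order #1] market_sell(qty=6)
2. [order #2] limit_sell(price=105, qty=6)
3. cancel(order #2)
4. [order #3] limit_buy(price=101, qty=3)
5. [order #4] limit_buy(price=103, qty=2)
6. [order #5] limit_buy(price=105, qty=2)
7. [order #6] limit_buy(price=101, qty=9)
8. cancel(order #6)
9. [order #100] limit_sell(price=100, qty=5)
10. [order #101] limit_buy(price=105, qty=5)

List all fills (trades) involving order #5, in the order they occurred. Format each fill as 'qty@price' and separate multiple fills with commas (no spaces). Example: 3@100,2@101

Answer: 2@105

Derivation:
After op 1 [order #1] market_sell(qty=6): fills=none; bids=[-] asks=[-]
After op 2 [order #2] limit_sell(price=105, qty=6): fills=none; bids=[-] asks=[#2:6@105]
After op 3 cancel(order #2): fills=none; bids=[-] asks=[-]
After op 4 [order #3] limit_buy(price=101, qty=3): fills=none; bids=[#3:3@101] asks=[-]
After op 5 [order #4] limit_buy(price=103, qty=2): fills=none; bids=[#4:2@103 #3:3@101] asks=[-]
After op 6 [order #5] limit_buy(price=105, qty=2): fills=none; bids=[#5:2@105 #4:2@103 #3:3@101] asks=[-]
After op 7 [order #6] limit_buy(price=101, qty=9): fills=none; bids=[#5:2@105 #4:2@103 #3:3@101 #6:9@101] asks=[-]
After op 8 cancel(order #6): fills=none; bids=[#5:2@105 #4:2@103 #3:3@101] asks=[-]
After op 9 [order #100] limit_sell(price=100, qty=5): fills=#5x#100:2@105 #4x#100:2@103 #3x#100:1@101; bids=[#3:2@101] asks=[-]
After op 10 [order #101] limit_buy(price=105, qty=5): fills=none; bids=[#101:5@105 #3:2@101] asks=[-]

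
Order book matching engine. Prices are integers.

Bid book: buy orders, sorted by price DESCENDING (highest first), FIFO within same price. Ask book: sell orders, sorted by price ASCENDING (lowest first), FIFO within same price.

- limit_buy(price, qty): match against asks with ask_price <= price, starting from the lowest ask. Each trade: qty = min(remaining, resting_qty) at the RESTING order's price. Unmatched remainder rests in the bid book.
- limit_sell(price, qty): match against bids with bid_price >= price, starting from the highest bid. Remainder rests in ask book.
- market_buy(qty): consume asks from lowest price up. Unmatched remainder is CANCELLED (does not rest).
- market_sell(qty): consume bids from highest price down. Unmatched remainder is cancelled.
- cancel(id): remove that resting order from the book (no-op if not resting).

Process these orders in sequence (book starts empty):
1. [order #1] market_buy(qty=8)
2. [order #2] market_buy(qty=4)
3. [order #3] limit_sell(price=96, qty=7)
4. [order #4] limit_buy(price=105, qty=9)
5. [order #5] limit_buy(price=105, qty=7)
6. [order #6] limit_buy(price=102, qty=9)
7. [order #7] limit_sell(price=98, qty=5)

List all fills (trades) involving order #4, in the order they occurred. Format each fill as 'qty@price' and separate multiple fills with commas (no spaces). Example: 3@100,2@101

After op 1 [order #1] market_buy(qty=8): fills=none; bids=[-] asks=[-]
After op 2 [order #2] market_buy(qty=4): fills=none; bids=[-] asks=[-]
After op 3 [order #3] limit_sell(price=96, qty=7): fills=none; bids=[-] asks=[#3:7@96]
After op 4 [order #4] limit_buy(price=105, qty=9): fills=#4x#3:7@96; bids=[#4:2@105] asks=[-]
After op 5 [order #5] limit_buy(price=105, qty=7): fills=none; bids=[#4:2@105 #5:7@105] asks=[-]
After op 6 [order #6] limit_buy(price=102, qty=9): fills=none; bids=[#4:2@105 #5:7@105 #6:9@102] asks=[-]
After op 7 [order #7] limit_sell(price=98, qty=5): fills=#4x#7:2@105 #5x#7:3@105; bids=[#5:4@105 #6:9@102] asks=[-]

Answer: 7@96,2@105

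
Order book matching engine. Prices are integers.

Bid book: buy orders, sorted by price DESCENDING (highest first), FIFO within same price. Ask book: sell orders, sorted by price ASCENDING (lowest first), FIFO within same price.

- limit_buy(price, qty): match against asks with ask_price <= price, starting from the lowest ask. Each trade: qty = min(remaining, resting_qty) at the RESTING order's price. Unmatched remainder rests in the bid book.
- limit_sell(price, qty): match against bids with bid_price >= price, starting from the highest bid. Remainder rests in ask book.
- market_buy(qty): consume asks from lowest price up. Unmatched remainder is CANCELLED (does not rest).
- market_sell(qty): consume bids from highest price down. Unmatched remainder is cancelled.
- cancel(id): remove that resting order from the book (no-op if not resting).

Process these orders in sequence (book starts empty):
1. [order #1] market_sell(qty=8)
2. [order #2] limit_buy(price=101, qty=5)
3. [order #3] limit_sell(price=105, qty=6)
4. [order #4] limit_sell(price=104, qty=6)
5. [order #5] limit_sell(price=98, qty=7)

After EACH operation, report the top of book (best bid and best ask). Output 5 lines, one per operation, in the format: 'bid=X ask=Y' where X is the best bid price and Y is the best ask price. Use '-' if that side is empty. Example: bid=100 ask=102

After op 1 [order #1] market_sell(qty=8): fills=none; bids=[-] asks=[-]
After op 2 [order #2] limit_buy(price=101, qty=5): fills=none; bids=[#2:5@101] asks=[-]
After op 3 [order #3] limit_sell(price=105, qty=6): fills=none; bids=[#2:5@101] asks=[#3:6@105]
After op 4 [order #4] limit_sell(price=104, qty=6): fills=none; bids=[#2:5@101] asks=[#4:6@104 #3:6@105]
After op 5 [order #5] limit_sell(price=98, qty=7): fills=#2x#5:5@101; bids=[-] asks=[#5:2@98 #4:6@104 #3:6@105]

Answer: bid=- ask=-
bid=101 ask=-
bid=101 ask=105
bid=101 ask=104
bid=- ask=98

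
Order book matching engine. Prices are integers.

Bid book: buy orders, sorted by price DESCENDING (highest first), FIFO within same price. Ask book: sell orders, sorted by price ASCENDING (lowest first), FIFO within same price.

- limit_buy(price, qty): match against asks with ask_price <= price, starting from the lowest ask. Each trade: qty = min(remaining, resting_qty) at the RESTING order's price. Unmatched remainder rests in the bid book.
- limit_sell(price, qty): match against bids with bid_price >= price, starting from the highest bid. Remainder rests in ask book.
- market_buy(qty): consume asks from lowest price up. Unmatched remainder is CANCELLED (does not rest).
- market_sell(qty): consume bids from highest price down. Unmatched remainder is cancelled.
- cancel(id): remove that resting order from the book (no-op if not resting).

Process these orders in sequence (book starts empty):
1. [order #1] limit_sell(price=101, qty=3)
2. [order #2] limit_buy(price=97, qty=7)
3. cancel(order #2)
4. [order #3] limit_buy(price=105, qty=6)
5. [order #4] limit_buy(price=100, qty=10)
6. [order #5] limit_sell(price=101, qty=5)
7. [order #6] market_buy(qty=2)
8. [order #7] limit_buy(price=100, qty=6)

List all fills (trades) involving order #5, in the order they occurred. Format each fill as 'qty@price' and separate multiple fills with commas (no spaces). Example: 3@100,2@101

After op 1 [order #1] limit_sell(price=101, qty=3): fills=none; bids=[-] asks=[#1:3@101]
After op 2 [order #2] limit_buy(price=97, qty=7): fills=none; bids=[#2:7@97] asks=[#1:3@101]
After op 3 cancel(order #2): fills=none; bids=[-] asks=[#1:3@101]
After op 4 [order #3] limit_buy(price=105, qty=6): fills=#3x#1:3@101; bids=[#3:3@105] asks=[-]
After op 5 [order #4] limit_buy(price=100, qty=10): fills=none; bids=[#3:3@105 #4:10@100] asks=[-]
After op 6 [order #5] limit_sell(price=101, qty=5): fills=#3x#5:3@105; bids=[#4:10@100] asks=[#5:2@101]
After op 7 [order #6] market_buy(qty=2): fills=#6x#5:2@101; bids=[#4:10@100] asks=[-]
After op 8 [order #7] limit_buy(price=100, qty=6): fills=none; bids=[#4:10@100 #7:6@100] asks=[-]

Answer: 3@105,2@101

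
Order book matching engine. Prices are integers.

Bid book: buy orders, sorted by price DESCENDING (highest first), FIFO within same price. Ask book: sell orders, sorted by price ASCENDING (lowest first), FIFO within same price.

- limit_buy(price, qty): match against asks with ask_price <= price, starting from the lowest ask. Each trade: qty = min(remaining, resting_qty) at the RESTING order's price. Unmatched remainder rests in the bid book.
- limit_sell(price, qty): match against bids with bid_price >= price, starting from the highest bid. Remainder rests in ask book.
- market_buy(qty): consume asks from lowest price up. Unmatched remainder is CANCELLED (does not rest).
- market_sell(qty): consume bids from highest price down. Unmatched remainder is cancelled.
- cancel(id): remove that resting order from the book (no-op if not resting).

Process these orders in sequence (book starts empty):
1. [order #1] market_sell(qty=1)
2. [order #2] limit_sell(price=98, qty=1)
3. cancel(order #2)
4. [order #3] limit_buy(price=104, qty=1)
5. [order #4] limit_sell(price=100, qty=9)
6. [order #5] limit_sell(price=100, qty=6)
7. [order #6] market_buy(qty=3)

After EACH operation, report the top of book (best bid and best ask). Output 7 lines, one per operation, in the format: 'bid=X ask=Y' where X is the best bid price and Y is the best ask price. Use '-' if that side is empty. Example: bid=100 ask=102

Answer: bid=- ask=-
bid=- ask=98
bid=- ask=-
bid=104 ask=-
bid=- ask=100
bid=- ask=100
bid=- ask=100

Derivation:
After op 1 [order #1] market_sell(qty=1): fills=none; bids=[-] asks=[-]
After op 2 [order #2] limit_sell(price=98, qty=1): fills=none; bids=[-] asks=[#2:1@98]
After op 3 cancel(order #2): fills=none; bids=[-] asks=[-]
After op 4 [order #3] limit_buy(price=104, qty=1): fills=none; bids=[#3:1@104] asks=[-]
After op 5 [order #4] limit_sell(price=100, qty=9): fills=#3x#4:1@104; bids=[-] asks=[#4:8@100]
After op 6 [order #5] limit_sell(price=100, qty=6): fills=none; bids=[-] asks=[#4:8@100 #5:6@100]
After op 7 [order #6] market_buy(qty=3): fills=#6x#4:3@100; bids=[-] asks=[#4:5@100 #5:6@100]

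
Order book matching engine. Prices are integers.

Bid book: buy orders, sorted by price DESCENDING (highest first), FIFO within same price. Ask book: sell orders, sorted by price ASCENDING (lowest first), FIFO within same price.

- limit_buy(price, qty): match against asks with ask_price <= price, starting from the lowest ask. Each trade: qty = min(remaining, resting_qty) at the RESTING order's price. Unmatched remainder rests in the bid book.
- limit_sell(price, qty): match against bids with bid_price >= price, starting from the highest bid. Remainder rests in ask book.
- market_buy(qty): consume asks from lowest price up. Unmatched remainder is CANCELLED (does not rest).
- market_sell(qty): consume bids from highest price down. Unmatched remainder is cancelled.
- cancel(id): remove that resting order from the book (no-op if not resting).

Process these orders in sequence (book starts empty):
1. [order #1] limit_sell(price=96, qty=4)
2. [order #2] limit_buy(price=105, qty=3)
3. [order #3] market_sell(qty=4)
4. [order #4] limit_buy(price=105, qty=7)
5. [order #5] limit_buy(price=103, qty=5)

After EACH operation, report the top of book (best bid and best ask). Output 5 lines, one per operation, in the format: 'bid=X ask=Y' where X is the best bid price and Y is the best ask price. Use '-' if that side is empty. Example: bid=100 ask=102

Answer: bid=- ask=96
bid=- ask=96
bid=- ask=96
bid=105 ask=-
bid=105 ask=-

Derivation:
After op 1 [order #1] limit_sell(price=96, qty=4): fills=none; bids=[-] asks=[#1:4@96]
After op 2 [order #2] limit_buy(price=105, qty=3): fills=#2x#1:3@96; bids=[-] asks=[#1:1@96]
After op 3 [order #3] market_sell(qty=4): fills=none; bids=[-] asks=[#1:1@96]
After op 4 [order #4] limit_buy(price=105, qty=7): fills=#4x#1:1@96; bids=[#4:6@105] asks=[-]
After op 5 [order #5] limit_buy(price=103, qty=5): fills=none; bids=[#4:6@105 #5:5@103] asks=[-]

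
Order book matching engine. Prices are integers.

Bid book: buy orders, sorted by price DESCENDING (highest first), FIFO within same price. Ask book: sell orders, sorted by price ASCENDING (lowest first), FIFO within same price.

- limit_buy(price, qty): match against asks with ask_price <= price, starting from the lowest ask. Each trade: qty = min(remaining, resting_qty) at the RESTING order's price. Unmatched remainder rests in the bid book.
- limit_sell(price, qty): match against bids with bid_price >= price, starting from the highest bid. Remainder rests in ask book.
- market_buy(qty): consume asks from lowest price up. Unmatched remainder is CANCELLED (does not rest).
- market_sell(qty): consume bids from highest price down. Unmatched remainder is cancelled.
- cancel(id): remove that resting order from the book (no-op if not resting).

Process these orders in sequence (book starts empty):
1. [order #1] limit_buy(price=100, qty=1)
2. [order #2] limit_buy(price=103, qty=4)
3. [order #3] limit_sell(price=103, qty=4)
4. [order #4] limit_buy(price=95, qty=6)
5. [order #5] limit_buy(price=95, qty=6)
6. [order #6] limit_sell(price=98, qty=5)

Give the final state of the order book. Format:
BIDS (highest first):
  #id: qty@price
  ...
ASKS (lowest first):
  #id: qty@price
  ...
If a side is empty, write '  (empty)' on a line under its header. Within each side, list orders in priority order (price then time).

Answer: BIDS (highest first):
  #4: 6@95
  #5: 6@95
ASKS (lowest first):
  #6: 4@98

Derivation:
After op 1 [order #1] limit_buy(price=100, qty=1): fills=none; bids=[#1:1@100] asks=[-]
After op 2 [order #2] limit_buy(price=103, qty=4): fills=none; bids=[#2:4@103 #1:1@100] asks=[-]
After op 3 [order #3] limit_sell(price=103, qty=4): fills=#2x#3:4@103; bids=[#1:1@100] asks=[-]
After op 4 [order #4] limit_buy(price=95, qty=6): fills=none; bids=[#1:1@100 #4:6@95] asks=[-]
After op 5 [order #5] limit_buy(price=95, qty=6): fills=none; bids=[#1:1@100 #4:6@95 #5:6@95] asks=[-]
After op 6 [order #6] limit_sell(price=98, qty=5): fills=#1x#6:1@100; bids=[#4:6@95 #5:6@95] asks=[#6:4@98]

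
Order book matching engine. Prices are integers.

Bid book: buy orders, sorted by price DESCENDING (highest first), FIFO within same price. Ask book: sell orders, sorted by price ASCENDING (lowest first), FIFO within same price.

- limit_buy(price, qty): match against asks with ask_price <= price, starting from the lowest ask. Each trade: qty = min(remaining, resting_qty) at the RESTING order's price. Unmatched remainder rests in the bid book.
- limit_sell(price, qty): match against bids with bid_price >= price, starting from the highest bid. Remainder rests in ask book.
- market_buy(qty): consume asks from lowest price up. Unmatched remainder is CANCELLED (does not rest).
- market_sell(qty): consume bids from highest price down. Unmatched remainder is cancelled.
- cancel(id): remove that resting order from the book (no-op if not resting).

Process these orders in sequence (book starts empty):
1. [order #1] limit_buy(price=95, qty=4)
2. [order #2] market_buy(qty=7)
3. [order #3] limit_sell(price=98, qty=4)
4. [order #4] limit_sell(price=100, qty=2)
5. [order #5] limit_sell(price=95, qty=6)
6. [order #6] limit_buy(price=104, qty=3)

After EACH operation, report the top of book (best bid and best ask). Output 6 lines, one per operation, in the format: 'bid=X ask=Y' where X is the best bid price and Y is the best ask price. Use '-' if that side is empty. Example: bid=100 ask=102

Answer: bid=95 ask=-
bid=95 ask=-
bid=95 ask=98
bid=95 ask=98
bid=- ask=95
bid=- ask=98

Derivation:
After op 1 [order #1] limit_buy(price=95, qty=4): fills=none; bids=[#1:4@95] asks=[-]
After op 2 [order #2] market_buy(qty=7): fills=none; bids=[#1:4@95] asks=[-]
After op 3 [order #3] limit_sell(price=98, qty=4): fills=none; bids=[#1:4@95] asks=[#3:4@98]
After op 4 [order #4] limit_sell(price=100, qty=2): fills=none; bids=[#1:4@95] asks=[#3:4@98 #4:2@100]
After op 5 [order #5] limit_sell(price=95, qty=6): fills=#1x#5:4@95; bids=[-] asks=[#5:2@95 #3:4@98 #4:2@100]
After op 6 [order #6] limit_buy(price=104, qty=3): fills=#6x#5:2@95 #6x#3:1@98; bids=[-] asks=[#3:3@98 #4:2@100]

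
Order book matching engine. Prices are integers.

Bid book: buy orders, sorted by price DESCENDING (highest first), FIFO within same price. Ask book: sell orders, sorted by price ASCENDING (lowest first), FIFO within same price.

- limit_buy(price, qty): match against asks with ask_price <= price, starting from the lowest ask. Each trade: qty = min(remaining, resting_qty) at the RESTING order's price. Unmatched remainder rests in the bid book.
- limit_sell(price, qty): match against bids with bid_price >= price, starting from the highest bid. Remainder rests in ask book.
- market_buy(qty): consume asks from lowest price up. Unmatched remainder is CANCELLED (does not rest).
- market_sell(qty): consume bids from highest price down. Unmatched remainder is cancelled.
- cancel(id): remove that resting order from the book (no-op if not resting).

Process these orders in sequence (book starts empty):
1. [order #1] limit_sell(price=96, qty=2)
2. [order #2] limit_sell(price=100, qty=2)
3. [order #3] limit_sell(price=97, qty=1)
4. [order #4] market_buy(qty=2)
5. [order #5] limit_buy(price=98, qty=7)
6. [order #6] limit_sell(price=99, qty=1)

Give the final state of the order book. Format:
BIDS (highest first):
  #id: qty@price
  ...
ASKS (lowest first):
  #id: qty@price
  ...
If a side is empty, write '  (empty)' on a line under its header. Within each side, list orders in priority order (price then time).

Answer: BIDS (highest first):
  #5: 6@98
ASKS (lowest first):
  #6: 1@99
  #2: 2@100

Derivation:
After op 1 [order #1] limit_sell(price=96, qty=2): fills=none; bids=[-] asks=[#1:2@96]
After op 2 [order #2] limit_sell(price=100, qty=2): fills=none; bids=[-] asks=[#1:2@96 #2:2@100]
After op 3 [order #3] limit_sell(price=97, qty=1): fills=none; bids=[-] asks=[#1:2@96 #3:1@97 #2:2@100]
After op 4 [order #4] market_buy(qty=2): fills=#4x#1:2@96; bids=[-] asks=[#3:1@97 #2:2@100]
After op 5 [order #5] limit_buy(price=98, qty=7): fills=#5x#3:1@97; bids=[#5:6@98] asks=[#2:2@100]
After op 6 [order #6] limit_sell(price=99, qty=1): fills=none; bids=[#5:6@98] asks=[#6:1@99 #2:2@100]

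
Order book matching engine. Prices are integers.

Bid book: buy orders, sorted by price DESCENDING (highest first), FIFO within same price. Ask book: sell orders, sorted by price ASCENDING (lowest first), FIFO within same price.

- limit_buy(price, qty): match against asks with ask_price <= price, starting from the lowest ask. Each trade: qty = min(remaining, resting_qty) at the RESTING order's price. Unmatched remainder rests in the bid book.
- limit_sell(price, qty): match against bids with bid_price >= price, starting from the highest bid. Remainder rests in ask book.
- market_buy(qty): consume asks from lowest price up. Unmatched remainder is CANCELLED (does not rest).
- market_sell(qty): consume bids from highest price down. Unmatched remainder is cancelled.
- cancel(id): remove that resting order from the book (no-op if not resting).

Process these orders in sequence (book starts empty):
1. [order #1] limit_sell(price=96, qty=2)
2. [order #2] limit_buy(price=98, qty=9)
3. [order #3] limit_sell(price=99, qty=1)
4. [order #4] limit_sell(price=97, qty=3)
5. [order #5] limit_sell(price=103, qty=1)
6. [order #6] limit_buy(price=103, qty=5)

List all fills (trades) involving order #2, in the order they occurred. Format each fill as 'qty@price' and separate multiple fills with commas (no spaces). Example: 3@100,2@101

Answer: 2@96,3@98

Derivation:
After op 1 [order #1] limit_sell(price=96, qty=2): fills=none; bids=[-] asks=[#1:2@96]
After op 2 [order #2] limit_buy(price=98, qty=9): fills=#2x#1:2@96; bids=[#2:7@98] asks=[-]
After op 3 [order #3] limit_sell(price=99, qty=1): fills=none; bids=[#2:7@98] asks=[#3:1@99]
After op 4 [order #4] limit_sell(price=97, qty=3): fills=#2x#4:3@98; bids=[#2:4@98] asks=[#3:1@99]
After op 5 [order #5] limit_sell(price=103, qty=1): fills=none; bids=[#2:4@98] asks=[#3:1@99 #5:1@103]
After op 6 [order #6] limit_buy(price=103, qty=5): fills=#6x#3:1@99 #6x#5:1@103; bids=[#6:3@103 #2:4@98] asks=[-]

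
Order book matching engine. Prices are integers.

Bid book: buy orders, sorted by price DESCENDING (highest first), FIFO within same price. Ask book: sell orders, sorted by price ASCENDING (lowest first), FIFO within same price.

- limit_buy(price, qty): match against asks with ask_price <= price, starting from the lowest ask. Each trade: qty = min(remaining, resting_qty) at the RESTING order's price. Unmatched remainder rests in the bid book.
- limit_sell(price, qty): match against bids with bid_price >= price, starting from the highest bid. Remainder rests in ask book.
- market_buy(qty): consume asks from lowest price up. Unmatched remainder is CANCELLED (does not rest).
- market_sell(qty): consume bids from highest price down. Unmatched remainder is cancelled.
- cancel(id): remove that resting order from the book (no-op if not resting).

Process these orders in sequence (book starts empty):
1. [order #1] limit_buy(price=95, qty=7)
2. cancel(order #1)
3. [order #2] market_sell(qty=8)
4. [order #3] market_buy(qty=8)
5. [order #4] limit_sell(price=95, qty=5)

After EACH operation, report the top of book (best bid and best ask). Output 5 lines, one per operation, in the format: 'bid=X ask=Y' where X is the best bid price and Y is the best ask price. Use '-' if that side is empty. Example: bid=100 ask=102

Answer: bid=95 ask=-
bid=- ask=-
bid=- ask=-
bid=- ask=-
bid=- ask=95

Derivation:
After op 1 [order #1] limit_buy(price=95, qty=7): fills=none; bids=[#1:7@95] asks=[-]
After op 2 cancel(order #1): fills=none; bids=[-] asks=[-]
After op 3 [order #2] market_sell(qty=8): fills=none; bids=[-] asks=[-]
After op 4 [order #3] market_buy(qty=8): fills=none; bids=[-] asks=[-]
After op 5 [order #4] limit_sell(price=95, qty=5): fills=none; bids=[-] asks=[#4:5@95]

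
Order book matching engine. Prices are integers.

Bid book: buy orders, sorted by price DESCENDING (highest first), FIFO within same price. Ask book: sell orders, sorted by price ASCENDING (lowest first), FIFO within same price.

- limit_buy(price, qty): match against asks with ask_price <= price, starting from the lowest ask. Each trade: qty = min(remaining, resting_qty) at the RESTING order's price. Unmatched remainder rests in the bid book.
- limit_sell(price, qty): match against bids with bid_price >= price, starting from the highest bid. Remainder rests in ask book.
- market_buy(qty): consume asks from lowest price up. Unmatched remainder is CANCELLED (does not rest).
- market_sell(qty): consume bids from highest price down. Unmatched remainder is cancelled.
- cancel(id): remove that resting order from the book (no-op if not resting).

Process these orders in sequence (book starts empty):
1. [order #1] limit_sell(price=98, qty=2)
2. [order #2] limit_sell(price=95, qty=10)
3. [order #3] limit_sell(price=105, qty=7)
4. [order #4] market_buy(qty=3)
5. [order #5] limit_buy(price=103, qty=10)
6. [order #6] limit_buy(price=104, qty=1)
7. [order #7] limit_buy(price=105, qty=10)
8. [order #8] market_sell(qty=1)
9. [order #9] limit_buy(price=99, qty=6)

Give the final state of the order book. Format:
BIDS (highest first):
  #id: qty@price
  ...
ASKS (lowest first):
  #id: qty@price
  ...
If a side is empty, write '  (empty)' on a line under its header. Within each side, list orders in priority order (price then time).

Answer: BIDS (highest first):
  #7: 2@105
  #6: 1@104
  #5: 1@103
  #9: 6@99
ASKS (lowest first):
  (empty)

Derivation:
After op 1 [order #1] limit_sell(price=98, qty=2): fills=none; bids=[-] asks=[#1:2@98]
After op 2 [order #2] limit_sell(price=95, qty=10): fills=none; bids=[-] asks=[#2:10@95 #1:2@98]
After op 3 [order #3] limit_sell(price=105, qty=7): fills=none; bids=[-] asks=[#2:10@95 #1:2@98 #3:7@105]
After op 4 [order #4] market_buy(qty=3): fills=#4x#2:3@95; bids=[-] asks=[#2:7@95 #1:2@98 #3:7@105]
After op 5 [order #5] limit_buy(price=103, qty=10): fills=#5x#2:7@95 #5x#1:2@98; bids=[#5:1@103] asks=[#3:7@105]
After op 6 [order #6] limit_buy(price=104, qty=1): fills=none; bids=[#6:1@104 #5:1@103] asks=[#3:7@105]
After op 7 [order #7] limit_buy(price=105, qty=10): fills=#7x#3:7@105; bids=[#7:3@105 #6:1@104 #5:1@103] asks=[-]
After op 8 [order #8] market_sell(qty=1): fills=#7x#8:1@105; bids=[#7:2@105 #6:1@104 #5:1@103] asks=[-]
After op 9 [order #9] limit_buy(price=99, qty=6): fills=none; bids=[#7:2@105 #6:1@104 #5:1@103 #9:6@99] asks=[-]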